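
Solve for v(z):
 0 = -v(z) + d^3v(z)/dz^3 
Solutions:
 v(z) = C3*exp(z) + (C1*sin(sqrt(3)*z/2) + C2*cos(sqrt(3)*z/2))*exp(-z/2)


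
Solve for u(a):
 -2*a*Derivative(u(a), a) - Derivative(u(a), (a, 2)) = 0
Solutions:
 u(a) = C1 + C2*erf(a)


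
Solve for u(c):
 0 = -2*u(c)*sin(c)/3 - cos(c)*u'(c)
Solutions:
 u(c) = C1*cos(c)^(2/3)


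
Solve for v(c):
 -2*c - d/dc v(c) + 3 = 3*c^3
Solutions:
 v(c) = C1 - 3*c^4/4 - c^2 + 3*c


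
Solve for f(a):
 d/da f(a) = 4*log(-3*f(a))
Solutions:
 -Integral(1/(log(-_y) + log(3)), (_y, f(a)))/4 = C1 - a


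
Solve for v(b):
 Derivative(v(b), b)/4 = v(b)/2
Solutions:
 v(b) = C1*exp(2*b)


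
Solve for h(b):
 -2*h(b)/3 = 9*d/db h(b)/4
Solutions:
 h(b) = C1*exp(-8*b/27)


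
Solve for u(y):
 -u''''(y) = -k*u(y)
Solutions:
 u(y) = C1*exp(-k^(1/4)*y) + C2*exp(k^(1/4)*y) + C3*exp(-I*k^(1/4)*y) + C4*exp(I*k^(1/4)*y)


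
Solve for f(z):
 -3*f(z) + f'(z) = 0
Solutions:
 f(z) = C1*exp(3*z)


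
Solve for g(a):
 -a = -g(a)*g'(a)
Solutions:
 g(a) = -sqrt(C1 + a^2)
 g(a) = sqrt(C1 + a^2)


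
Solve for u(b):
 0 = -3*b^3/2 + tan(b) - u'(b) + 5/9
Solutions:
 u(b) = C1 - 3*b^4/8 + 5*b/9 - log(cos(b))


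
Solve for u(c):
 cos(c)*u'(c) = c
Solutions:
 u(c) = C1 + Integral(c/cos(c), c)


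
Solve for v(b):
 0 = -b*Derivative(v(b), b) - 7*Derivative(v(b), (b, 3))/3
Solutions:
 v(b) = C1 + Integral(C2*airyai(-3^(1/3)*7^(2/3)*b/7) + C3*airybi(-3^(1/3)*7^(2/3)*b/7), b)


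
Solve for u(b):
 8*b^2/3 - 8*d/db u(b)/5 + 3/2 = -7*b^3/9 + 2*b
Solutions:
 u(b) = C1 + 35*b^4/288 + 5*b^3/9 - 5*b^2/8 + 15*b/16


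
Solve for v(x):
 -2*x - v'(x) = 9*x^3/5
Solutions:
 v(x) = C1 - 9*x^4/20 - x^2


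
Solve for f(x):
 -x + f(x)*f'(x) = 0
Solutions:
 f(x) = -sqrt(C1 + x^2)
 f(x) = sqrt(C1 + x^2)


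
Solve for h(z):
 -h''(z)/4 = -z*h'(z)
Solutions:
 h(z) = C1 + C2*erfi(sqrt(2)*z)


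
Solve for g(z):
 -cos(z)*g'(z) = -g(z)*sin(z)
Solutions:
 g(z) = C1/cos(z)


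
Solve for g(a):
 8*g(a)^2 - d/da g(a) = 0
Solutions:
 g(a) = -1/(C1 + 8*a)


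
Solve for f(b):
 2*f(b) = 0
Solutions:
 f(b) = 0


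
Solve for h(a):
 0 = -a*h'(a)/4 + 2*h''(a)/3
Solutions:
 h(a) = C1 + C2*erfi(sqrt(3)*a/4)


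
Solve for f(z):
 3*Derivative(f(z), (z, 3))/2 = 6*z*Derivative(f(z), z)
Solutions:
 f(z) = C1 + Integral(C2*airyai(2^(2/3)*z) + C3*airybi(2^(2/3)*z), z)


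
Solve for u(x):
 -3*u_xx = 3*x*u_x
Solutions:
 u(x) = C1 + C2*erf(sqrt(2)*x/2)


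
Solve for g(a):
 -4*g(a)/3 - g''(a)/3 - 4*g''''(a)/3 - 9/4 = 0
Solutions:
 g(a) = (C1*sin(a*cos(atan(3*sqrt(7))/2)) + C2*cos(a*cos(atan(3*sqrt(7))/2)))*exp(-a*sin(atan(3*sqrt(7))/2)) + (C3*sin(a*cos(atan(3*sqrt(7))/2)) + C4*cos(a*cos(atan(3*sqrt(7))/2)))*exp(a*sin(atan(3*sqrt(7))/2)) - 27/16


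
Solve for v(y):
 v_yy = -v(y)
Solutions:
 v(y) = C1*sin(y) + C2*cos(y)


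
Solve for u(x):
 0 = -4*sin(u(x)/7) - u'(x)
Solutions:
 4*x + 7*log(cos(u(x)/7) - 1)/2 - 7*log(cos(u(x)/7) + 1)/2 = C1


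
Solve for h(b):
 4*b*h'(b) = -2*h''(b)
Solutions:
 h(b) = C1 + C2*erf(b)


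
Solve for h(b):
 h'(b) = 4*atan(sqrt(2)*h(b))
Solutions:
 Integral(1/atan(sqrt(2)*_y), (_y, h(b))) = C1 + 4*b


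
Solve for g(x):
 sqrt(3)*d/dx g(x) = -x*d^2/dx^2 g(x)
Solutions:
 g(x) = C1 + C2*x^(1 - sqrt(3))


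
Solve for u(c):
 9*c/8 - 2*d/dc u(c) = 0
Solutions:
 u(c) = C1 + 9*c^2/32


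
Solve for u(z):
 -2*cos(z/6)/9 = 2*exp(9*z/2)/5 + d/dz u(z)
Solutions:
 u(z) = C1 - 4*exp(9*z/2)/45 - 4*sin(z/6)/3


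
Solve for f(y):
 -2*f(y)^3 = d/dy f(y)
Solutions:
 f(y) = -sqrt(2)*sqrt(-1/(C1 - 2*y))/2
 f(y) = sqrt(2)*sqrt(-1/(C1 - 2*y))/2


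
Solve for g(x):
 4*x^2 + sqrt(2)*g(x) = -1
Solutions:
 g(x) = sqrt(2)*(-4*x^2 - 1)/2


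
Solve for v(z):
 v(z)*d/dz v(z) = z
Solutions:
 v(z) = -sqrt(C1 + z^2)
 v(z) = sqrt(C1 + z^2)


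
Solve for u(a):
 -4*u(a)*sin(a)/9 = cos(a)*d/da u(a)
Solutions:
 u(a) = C1*cos(a)^(4/9)


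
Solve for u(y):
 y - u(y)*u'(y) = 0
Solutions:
 u(y) = -sqrt(C1 + y^2)
 u(y) = sqrt(C1 + y^2)


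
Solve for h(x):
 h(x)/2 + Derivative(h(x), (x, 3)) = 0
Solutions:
 h(x) = C3*exp(-2^(2/3)*x/2) + (C1*sin(2^(2/3)*sqrt(3)*x/4) + C2*cos(2^(2/3)*sqrt(3)*x/4))*exp(2^(2/3)*x/4)


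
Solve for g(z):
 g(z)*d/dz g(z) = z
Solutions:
 g(z) = -sqrt(C1 + z^2)
 g(z) = sqrt(C1 + z^2)


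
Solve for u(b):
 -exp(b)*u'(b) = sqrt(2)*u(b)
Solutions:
 u(b) = C1*exp(sqrt(2)*exp(-b))


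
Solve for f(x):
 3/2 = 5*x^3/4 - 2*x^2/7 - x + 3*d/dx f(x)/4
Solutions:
 f(x) = C1 - 5*x^4/12 + 8*x^3/63 + 2*x^2/3 + 2*x


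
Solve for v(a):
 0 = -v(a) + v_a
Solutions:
 v(a) = C1*exp(a)


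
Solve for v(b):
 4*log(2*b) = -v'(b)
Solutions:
 v(b) = C1 - 4*b*log(b) - b*log(16) + 4*b


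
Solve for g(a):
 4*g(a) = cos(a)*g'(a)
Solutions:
 g(a) = C1*(sin(a)^2 + 2*sin(a) + 1)/(sin(a)^2 - 2*sin(a) + 1)


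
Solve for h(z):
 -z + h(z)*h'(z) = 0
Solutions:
 h(z) = -sqrt(C1 + z^2)
 h(z) = sqrt(C1 + z^2)


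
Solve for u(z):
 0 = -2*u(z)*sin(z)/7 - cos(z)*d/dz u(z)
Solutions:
 u(z) = C1*cos(z)^(2/7)


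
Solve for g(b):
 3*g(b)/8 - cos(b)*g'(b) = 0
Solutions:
 g(b) = C1*(sin(b) + 1)^(3/16)/(sin(b) - 1)^(3/16)


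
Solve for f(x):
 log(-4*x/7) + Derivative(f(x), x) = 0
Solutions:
 f(x) = C1 - x*log(-x) + x*(-2*log(2) + 1 + log(7))


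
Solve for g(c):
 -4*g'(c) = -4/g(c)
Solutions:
 g(c) = -sqrt(C1 + 2*c)
 g(c) = sqrt(C1 + 2*c)


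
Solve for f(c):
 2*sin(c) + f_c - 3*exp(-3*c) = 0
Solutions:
 f(c) = C1 + 2*cos(c) - exp(-3*c)


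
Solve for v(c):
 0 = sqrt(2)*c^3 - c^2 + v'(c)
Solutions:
 v(c) = C1 - sqrt(2)*c^4/4 + c^3/3


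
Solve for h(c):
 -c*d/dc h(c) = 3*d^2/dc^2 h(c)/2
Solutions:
 h(c) = C1 + C2*erf(sqrt(3)*c/3)


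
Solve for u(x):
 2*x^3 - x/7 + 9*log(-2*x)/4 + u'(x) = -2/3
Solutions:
 u(x) = C1 - x^4/2 + x^2/14 - 9*x*log(-x)/4 + x*(19 - 27*log(2))/12


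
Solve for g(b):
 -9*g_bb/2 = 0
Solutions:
 g(b) = C1 + C2*b


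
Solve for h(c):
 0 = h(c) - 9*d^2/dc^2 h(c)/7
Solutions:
 h(c) = C1*exp(-sqrt(7)*c/3) + C2*exp(sqrt(7)*c/3)


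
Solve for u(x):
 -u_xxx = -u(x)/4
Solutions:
 u(x) = C3*exp(2^(1/3)*x/2) + (C1*sin(2^(1/3)*sqrt(3)*x/4) + C2*cos(2^(1/3)*sqrt(3)*x/4))*exp(-2^(1/3)*x/4)


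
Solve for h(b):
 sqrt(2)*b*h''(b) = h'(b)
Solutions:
 h(b) = C1 + C2*b^(sqrt(2)/2 + 1)


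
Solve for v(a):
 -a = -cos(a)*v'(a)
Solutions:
 v(a) = C1 + Integral(a/cos(a), a)


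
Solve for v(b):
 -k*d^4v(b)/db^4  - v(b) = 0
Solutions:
 v(b) = C1*exp(-b*(-1/k)^(1/4)) + C2*exp(b*(-1/k)^(1/4)) + C3*exp(-I*b*(-1/k)^(1/4)) + C4*exp(I*b*(-1/k)^(1/4))


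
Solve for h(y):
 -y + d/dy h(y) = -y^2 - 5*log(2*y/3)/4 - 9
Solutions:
 h(y) = C1 - y^3/3 + y^2/2 - 5*y*log(y)/4 - 31*y/4 - 5*y*log(2)/4 + 5*y*log(3)/4


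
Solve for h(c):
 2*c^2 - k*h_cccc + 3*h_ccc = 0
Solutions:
 h(c) = C1 + C2*c + C3*c^2 + C4*exp(3*c/k) - c^5/90 - c^4*k/54 - 2*c^3*k^2/81


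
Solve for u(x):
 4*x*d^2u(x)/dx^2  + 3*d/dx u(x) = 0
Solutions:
 u(x) = C1 + C2*x^(1/4)


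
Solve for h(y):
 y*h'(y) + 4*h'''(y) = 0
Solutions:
 h(y) = C1 + Integral(C2*airyai(-2^(1/3)*y/2) + C3*airybi(-2^(1/3)*y/2), y)


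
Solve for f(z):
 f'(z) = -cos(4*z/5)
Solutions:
 f(z) = C1 - 5*sin(4*z/5)/4


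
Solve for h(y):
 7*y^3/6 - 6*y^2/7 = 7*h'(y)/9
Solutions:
 h(y) = C1 + 3*y^4/8 - 18*y^3/49


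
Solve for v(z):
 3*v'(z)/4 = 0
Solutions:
 v(z) = C1


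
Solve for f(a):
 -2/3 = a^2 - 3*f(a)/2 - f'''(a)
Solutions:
 f(a) = C3*exp(-2^(2/3)*3^(1/3)*a/2) + 2*a^2/3 + (C1*sin(2^(2/3)*3^(5/6)*a/4) + C2*cos(2^(2/3)*3^(5/6)*a/4))*exp(2^(2/3)*3^(1/3)*a/4) + 4/9


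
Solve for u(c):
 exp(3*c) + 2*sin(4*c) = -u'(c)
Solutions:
 u(c) = C1 - exp(3*c)/3 + cos(4*c)/2


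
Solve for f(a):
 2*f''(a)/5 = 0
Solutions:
 f(a) = C1 + C2*a


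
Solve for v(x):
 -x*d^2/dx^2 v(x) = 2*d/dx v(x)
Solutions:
 v(x) = C1 + C2/x


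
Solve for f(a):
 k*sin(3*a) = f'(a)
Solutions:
 f(a) = C1 - k*cos(3*a)/3


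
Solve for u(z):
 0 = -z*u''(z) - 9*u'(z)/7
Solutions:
 u(z) = C1 + C2/z^(2/7)


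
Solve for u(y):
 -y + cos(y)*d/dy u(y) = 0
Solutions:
 u(y) = C1 + Integral(y/cos(y), y)


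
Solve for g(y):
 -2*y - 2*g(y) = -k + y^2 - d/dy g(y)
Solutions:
 g(y) = C1*exp(2*y) + k/2 - y^2/2 - 3*y/2 - 3/4


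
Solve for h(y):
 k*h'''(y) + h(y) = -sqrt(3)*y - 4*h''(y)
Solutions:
 h(y) = C1*exp(-y*((sqrt(((27 + 128/k^2)^2 - 16384/k^4)/k^2)/2 + 27/(2*k) + 64/k^3)^(1/3) + 4/k + 16/(k^2*(sqrt(((27 + 128/k^2)^2 - 16384/k^4)/k^2)/2 + 27/(2*k) + 64/k^3)^(1/3)))/3) + C2*exp(y*((sqrt(((27 + 128/k^2)^2 - 16384/k^4)/k^2)/2 + 27/(2*k) + 64/k^3)^(1/3) - sqrt(3)*I*(sqrt(((27 + 128/k^2)^2 - 16384/k^4)/k^2)/2 + 27/(2*k) + 64/k^3)^(1/3) - 8/k - 64/(k^2*(-1 + sqrt(3)*I)*(sqrt(((27 + 128/k^2)^2 - 16384/k^4)/k^2)/2 + 27/(2*k) + 64/k^3)^(1/3)))/6) + C3*exp(y*((sqrt(((27 + 128/k^2)^2 - 16384/k^4)/k^2)/2 + 27/(2*k) + 64/k^3)^(1/3) + sqrt(3)*I*(sqrt(((27 + 128/k^2)^2 - 16384/k^4)/k^2)/2 + 27/(2*k) + 64/k^3)^(1/3) - 8/k + 64/(k^2*(1 + sqrt(3)*I)*(sqrt(((27 + 128/k^2)^2 - 16384/k^4)/k^2)/2 + 27/(2*k) + 64/k^3)^(1/3)))/6) - sqrt(3)*y


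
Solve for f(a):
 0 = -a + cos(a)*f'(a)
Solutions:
 f(a) = C1 + Integral(a/cos(a), a)


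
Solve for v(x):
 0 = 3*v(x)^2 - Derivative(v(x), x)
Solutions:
 v(x) = -1/(C1 + 3*x)


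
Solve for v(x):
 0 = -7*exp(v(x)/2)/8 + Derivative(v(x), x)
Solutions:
 v(x) = 2*log(-1/(C1 + 7*x)) + 8*log(2)


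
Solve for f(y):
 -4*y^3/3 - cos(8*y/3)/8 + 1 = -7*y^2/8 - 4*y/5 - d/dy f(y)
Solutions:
 f(y) = C1 + y^4/3 - 7*y^3/24 - 2*y^2/5 - y + 3*sin(8*y/3)/64


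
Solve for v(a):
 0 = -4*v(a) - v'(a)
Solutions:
 v(a) = C1*exp(-4*a)


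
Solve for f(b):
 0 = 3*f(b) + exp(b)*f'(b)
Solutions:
 f(b) = C1*exp(3*exp(-b))


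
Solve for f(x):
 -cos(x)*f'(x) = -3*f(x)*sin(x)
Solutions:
 f(x) = C1/cos(x)^3


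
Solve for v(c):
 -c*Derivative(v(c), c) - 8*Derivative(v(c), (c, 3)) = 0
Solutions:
 v(c) = C1 + Integral(C2*airyai(-c/2) + C3*airybi(-c/2), c)


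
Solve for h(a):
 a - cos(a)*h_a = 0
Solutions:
 h(a) = C1 + Integral(a/cos(a), a)


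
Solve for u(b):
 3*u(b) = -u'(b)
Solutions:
 u(b) = C1*exp(-3*b)


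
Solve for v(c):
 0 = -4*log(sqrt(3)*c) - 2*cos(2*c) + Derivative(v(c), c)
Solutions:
 v(c) = C1 + 4*c*log(c) - 4*c + 2*c*log(3) + sin(2*c)


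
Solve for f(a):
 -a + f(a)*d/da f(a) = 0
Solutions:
 f(a) = -sqrt(C1 + a^2)
 f(a) = sqrt(C1 + a^2)


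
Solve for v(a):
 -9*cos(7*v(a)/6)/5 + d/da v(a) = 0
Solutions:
 -9*a/5 - 3*log(sin(7*v(a)/6) - 1)/7 + 3*log(sin(7*v(a)/6) + 1)/7 = C1


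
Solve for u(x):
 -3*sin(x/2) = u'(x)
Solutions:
 u(x) = C1 + 6*cos(x/2)


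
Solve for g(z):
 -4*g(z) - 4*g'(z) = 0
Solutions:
 g(z) = C1*exp(-z)


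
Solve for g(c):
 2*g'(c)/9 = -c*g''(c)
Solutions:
 g(c) = C1 + C2*c^(7/9)


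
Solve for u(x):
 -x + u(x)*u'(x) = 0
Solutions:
 u(x) = -sqrt(C1 + x^2)
 u(x) = sqrt(C1 + x^2)


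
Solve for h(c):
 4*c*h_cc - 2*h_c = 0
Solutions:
 h(c) = C1 + C2*c^(3/2)


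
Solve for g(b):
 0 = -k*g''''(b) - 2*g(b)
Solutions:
 g(b) = C1*exp(-2^(1/4)*b*(-1/k)^(1/4)) + C2*exp(2^(1/4)*b*(-1/k)^(1/4)) + C3*exp(-2^(1/4)*I*b*(-1/k)^(1/4)) + C4*exp(2^(1/4)*I*b*(-1/k)^(1/4))


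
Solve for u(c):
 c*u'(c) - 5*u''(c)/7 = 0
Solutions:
 u(c) = C1 + C2*erfi(sqrt(70)*c/10)


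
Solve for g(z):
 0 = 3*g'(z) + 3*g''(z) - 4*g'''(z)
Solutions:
 g(z) = C1 + C2*exp(z*(3 - sqrt(57))/8) + C3*exp(z*(3 + sqrt(57))/8)


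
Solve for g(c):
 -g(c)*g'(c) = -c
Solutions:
 g(c) = -sqrt(C1 + c^2)
 g(c) = sqrt(C1 + c^2)


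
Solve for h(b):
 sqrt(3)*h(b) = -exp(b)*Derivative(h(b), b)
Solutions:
 h(b) = C1*exp(sqrt(3)*exp(-b))


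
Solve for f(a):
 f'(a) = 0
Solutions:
 f(a) = C1


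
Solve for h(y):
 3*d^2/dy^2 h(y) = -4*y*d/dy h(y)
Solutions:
 h(y) = C1 + C2*erf(sqrt(6)*y/3)


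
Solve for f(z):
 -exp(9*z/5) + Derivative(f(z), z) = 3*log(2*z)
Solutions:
 f(z) = C1 + 3*z*log(z) + 3*z*(-1 + log(2)) + 5*exp(9*z/5)/9


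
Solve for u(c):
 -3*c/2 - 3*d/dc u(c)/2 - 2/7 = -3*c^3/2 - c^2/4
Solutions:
 u(c) = C1 + c^4/4 + c^3/18 - c^2/2 - 4*c/21


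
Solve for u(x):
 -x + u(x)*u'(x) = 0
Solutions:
 u(x) = -sqrt(C1 + x^2)
 u(x) = sqrt(C1 + x^2)


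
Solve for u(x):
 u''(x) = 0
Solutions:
 u(x) = C1 + C2*x


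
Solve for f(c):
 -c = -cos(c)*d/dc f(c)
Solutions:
 f(c) = C1 + Integral(c/cos(c), c)


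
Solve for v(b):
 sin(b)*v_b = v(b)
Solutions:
 v(b) = C1*sqrt(cos(b) - 1)/sqrt(cos(b) + 1)


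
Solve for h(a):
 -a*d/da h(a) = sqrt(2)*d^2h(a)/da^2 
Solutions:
 h(a) = C1 + C2*erf(2^(1/4)*a/2)


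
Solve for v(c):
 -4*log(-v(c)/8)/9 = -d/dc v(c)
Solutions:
 -9*Integral(1/(log(-_y) - 3*log(2)), (_y, v(c)))/4 = C1 - c


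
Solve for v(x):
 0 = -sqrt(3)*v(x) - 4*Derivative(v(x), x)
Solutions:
 v(x) = C1*exp(-sqrt(3)*x/4)


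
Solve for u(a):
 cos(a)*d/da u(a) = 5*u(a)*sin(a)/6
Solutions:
 u(a) = C1/cos(a)^(5/6)


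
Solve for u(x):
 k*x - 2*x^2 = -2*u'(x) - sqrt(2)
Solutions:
 u(x) = C1 - k*x^2/4 + x^3/3 - sqrt(2)*x/2


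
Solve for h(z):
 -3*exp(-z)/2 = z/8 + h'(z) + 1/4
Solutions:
 h(z) = C1 - z^2/16 - z/4 + 3*exp(-z)/2


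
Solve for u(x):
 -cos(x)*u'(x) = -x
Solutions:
 u(x) = C1 + Integral(x/cos(x), x)


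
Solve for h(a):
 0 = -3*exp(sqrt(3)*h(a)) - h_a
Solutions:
 h(a) = sqrt(3)*(2*log(1/(C1 + 3*a)) - log(3))/6


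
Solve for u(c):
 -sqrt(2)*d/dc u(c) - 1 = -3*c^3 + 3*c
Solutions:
 u(c) = C1 + 3*sqrt(2)*c^4/8 - 3*sqrt(2)*c^2/4 - sqrt(2)*c/2


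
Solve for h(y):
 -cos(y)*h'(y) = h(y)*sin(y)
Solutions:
 h(y) = C1*cos(y)


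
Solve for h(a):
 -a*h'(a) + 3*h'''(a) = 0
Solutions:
 h(a) = C1 + Integral(C2*airyai(3^(2/3)*a/3) + C3*airybi(3^(2/3)*a/3), a)


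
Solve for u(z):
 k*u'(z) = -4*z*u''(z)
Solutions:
 u(z) = C1 + z^(1 - re(k)/4)*(C2*sin(log(z)*Abs(im(k))/4) + C3*cos(log(z)*im(k)/4))


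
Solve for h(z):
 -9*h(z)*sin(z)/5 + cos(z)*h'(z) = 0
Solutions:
 h(z) = C1/cos(z)^(9/5)


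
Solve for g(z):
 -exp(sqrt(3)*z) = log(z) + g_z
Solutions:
 g(z) = C1 - z*log(z) + z - sqrt(3)*exp(sqrt(3)*z)/3


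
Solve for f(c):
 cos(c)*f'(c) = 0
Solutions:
 f(c) = C1


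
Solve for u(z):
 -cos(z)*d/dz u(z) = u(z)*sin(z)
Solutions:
 u(z) = C1*cos(z)


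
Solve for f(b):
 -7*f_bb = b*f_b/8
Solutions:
 f(b) = C1 + C2*erf(sqrt(7)*b/28)


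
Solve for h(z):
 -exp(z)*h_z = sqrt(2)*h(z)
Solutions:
 h(z) = C1*exp(sqrt(2)*exp(-z))


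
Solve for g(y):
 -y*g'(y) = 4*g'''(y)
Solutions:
 g(y) = C1 + Integral(C2*airyai(-2^(1/3)*y/2) + C3*airybi(-2^(1/3)*y/2), y)


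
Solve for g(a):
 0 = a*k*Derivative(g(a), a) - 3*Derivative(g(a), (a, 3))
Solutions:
 g(a) = C1 + Integral(C2*airyai(3^(2/3)*a*k^(1/3)/3) + C3*airybi(3^(2/3)*a*k^(1/3)/3), a)


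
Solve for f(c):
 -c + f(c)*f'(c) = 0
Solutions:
 f(c) = -sqrt(C1 + c^2)
 f(c) = sqrt(C1 + c^2)


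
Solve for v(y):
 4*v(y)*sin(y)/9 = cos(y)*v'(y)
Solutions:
 v(y) = C1/cos(y)^(4/9)


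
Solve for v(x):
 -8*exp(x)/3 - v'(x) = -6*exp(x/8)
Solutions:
 v(x) = C1 + 48*exp(x/8) - 8*exp(x)/3


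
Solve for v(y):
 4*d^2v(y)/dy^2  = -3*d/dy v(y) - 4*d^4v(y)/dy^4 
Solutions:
 v(y) = C1 + C2*exp(-3^(1/3)*y*(-(27 + sqrt(921))^(1/3) + 4*3^(1/3)/(27 + sqrt(921))^(1/3))/12)*sin(3^(1/6)*y*((27 + sqrt(921))^(-1/3) + 3^(2/3)*(27 + sqrt(921))^(1/3)/12)) + C3*exp(-3^(1/3)*y*(-(27 + sqrt(921))^(1/3) + 4*3^(1/3)/(27 + sqrt(921))^(1/3))/12)*cos(3^(1/6)*y*((27 + sqrt(921))^(-1/3) + 3^(2/3)*(27 + sqrt(921))^(1/3)/12)) + C4*exp(3^(1/3)*y*(-(27 + sqrt(921))^(1/3) + 4*3^(1/3)/(27 + sqrt(921))^(1/3))/6)


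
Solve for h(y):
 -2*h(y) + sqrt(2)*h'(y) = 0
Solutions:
 h(y) = C1*exp(sqrt(2)*y)


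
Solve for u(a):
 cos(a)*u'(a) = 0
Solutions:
 u(a) = C1


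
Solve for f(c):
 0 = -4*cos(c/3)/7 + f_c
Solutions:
 f(c) = C1 + 12*sin(c/3)/7


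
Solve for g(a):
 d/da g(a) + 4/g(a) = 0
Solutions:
 g(a) = -sqrt(C1 - 8*a)
 g(a) = sqrt(C1 - 8*a)


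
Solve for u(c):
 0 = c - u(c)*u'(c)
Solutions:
 u(c) = -sqrt(C1 + c^2)
 u(c) = sqrt(C1 + c^2)


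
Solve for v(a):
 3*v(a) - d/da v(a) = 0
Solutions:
 v(a) = C1*exp(3*a)


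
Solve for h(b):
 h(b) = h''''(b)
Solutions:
 h(b) = C1*exp(-b) + C2*exp(b) + C3*sin(b) + C4*cos(b)


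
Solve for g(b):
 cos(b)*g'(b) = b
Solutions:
 g(b) = C1 + Integral(b/cos(b), b)


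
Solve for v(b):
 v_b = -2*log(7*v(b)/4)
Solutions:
 -Integral(1/(-log(_y) - log(7) + 2*log(2)), (_y, v(b)))/2 = C1 - b


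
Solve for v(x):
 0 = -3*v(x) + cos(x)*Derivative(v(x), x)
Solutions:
 v(x) = C1*(sin(x) + 1)^(3/2)/(sin(x) - 1)^(3/2)


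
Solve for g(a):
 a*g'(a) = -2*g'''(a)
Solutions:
 g(a) = C1 + Integral(C2*airyai(-2^(2/3)*a/2) + C3*airybi(-2^(2/3)*a/2), a)


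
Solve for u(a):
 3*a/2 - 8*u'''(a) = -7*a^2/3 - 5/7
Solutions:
 u(a) = C1 + C2*a + C3*a^2 + 7*a^5/1440 + a^4/128 + 5*a^3/336


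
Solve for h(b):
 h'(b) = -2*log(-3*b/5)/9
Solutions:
 h(b) = C1 - 2*b*log(-b)/9 + 2*b*(-log(3) + 1 + log(5))/9


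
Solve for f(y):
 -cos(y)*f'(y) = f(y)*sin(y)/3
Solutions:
 f(y) = C1*cos(y)^(1/3)


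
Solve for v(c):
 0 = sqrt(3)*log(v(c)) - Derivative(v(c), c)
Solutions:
 li(v(c)) = C1 + sqrt(3)*c


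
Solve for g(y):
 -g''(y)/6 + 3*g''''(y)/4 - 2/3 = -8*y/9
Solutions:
 g(y) = C1 + C2*y + C3*exp(-sqrt(2)*y/3) + C4*exp(sqrt(2)*y/3) + 8*y^3/9 - 2*y^2


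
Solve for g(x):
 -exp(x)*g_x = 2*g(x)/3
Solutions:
 g(x) = C1*exp(2*exp(-x)/3)


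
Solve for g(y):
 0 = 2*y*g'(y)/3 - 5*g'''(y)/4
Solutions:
 g(y) = C1 + Integral(C2*airyai(2*15^(2/3)*y/15) + C3*airybi(2*15^(2/3)*y/15), y)


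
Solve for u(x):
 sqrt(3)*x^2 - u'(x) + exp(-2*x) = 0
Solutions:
 u(x) = C1 + sqrt(3)*x^3/3 - exp(-2*x)/2


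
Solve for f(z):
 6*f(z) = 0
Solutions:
 f(z) = 0


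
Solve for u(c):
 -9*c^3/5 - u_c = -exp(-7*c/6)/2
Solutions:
 u(c) = C1 - 9*c^4/20 - 3*exp(-7*c/6)/7


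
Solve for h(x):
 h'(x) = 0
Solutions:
 h(x) = C1


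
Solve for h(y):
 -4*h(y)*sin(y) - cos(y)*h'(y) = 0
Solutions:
 h(y) = C1*cos(y)^4


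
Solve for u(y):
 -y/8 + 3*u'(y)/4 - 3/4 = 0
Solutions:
 u(y) = C1 + y^2/12 + y


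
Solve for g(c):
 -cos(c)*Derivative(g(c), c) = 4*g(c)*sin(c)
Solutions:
 g(c) = C1*cos(c)^4


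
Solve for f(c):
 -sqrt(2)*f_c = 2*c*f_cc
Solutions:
 f(c) = C1 + C2*c^(1 - sqrt(2)/2)


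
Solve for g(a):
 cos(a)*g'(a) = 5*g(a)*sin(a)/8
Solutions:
 g(a) = C1/cos(a)^(5/8)


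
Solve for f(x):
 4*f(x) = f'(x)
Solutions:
 f(x) = C1*exp(4*x)


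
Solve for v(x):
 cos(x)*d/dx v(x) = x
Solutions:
 v(x) = C1 + Integral(x/cos(x), x)


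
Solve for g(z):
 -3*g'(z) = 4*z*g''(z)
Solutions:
 g(z) = C1 + C2*z^(1/4)


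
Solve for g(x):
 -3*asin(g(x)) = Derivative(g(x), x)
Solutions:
 Integral(1/asin(_y), (_y, g(x))) = C1 - 3*x


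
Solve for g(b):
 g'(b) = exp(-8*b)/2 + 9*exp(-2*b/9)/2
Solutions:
 g(b) = C1 - exp(-8*b)/16 - 81*exp(-2*b/9)/4


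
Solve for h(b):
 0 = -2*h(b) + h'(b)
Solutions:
 h(b) = C1*exp(2*b)


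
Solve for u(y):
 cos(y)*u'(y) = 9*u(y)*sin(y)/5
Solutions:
 u(y) = C1/cos(y)^(9/5)


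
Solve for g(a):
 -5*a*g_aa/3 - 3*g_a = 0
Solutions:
 g(a) = C1 + C2/a^(4/5)


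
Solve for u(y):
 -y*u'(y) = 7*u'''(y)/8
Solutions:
 u(y) = C1 + Integral(C2*airyai(-2*7^(2/3)*y/7) + C3*airybi(-2*7^(2/3)*y/7), y)


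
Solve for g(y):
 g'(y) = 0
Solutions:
 g(y) = C1


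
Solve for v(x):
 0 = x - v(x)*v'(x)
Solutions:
 v(x) = -sqrt(C1 + x^2)
 v(x) = sqrt(C1 + x^2)


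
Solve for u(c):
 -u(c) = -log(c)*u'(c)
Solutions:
 u(c) = C1*exp(li(c))


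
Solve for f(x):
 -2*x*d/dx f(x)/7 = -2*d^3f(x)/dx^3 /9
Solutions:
 f(x) = C1 + Integral(C2*airyai(21^(2/3)*x/7) + C3*airybi(21^(2/3)*x/7), x)


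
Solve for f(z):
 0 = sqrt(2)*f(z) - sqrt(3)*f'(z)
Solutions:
 f(z) = C1*exp(sqrt(6)*z/3)


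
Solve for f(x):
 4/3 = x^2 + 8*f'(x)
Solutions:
 f(x) = C1 - x^3/24 + x/6


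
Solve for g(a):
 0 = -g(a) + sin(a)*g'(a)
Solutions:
 g(a) = C1*sqrt(cos(a) - 1)/sqrt(cos(a) + 1)


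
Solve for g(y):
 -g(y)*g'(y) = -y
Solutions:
 g(y) = -sqrt(C1 + y^2)
 g(y) = sqrt(C1 + y^2)


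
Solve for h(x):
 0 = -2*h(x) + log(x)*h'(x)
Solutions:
 h(x) = C1*exp(2*li(x))


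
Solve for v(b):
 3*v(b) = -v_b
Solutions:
 v(b) = C1*exp(-3*b)


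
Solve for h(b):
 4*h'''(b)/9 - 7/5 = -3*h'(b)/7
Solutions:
 h(b) = C1 + C2*sin(3*sqrt(21)*b/14) + C3*cos(3*sqrt(21)*b/14) + 49*b/15


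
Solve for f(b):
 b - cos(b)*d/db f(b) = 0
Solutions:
 f(b) = C1 + Integral(b/cos(b), b)


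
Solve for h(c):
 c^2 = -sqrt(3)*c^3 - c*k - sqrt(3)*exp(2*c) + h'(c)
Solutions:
 h(c) = C1 + sqrt(3)*c^4/4 + c^3/3 + c^2*k/2 + sqrt(3)*exp(2*c)/2


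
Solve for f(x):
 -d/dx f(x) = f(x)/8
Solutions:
 f(x) = C1*exp(-x/8)


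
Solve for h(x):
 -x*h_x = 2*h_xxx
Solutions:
 h(x) = C1 + Integral(C2*airyai(-2^(2/3)*x/2) + C3*airybi(-2^(2/3)*x/2), x)


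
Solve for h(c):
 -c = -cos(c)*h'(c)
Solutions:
 h(c) = C1 + Integral(c/cos(c), c)


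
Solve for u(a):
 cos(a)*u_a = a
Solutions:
 u(a) = C1 + Integral(a/cos(a), a)


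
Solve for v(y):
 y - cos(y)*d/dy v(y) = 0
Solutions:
 v(y) = C1 + Integral(y/cos(y), y)


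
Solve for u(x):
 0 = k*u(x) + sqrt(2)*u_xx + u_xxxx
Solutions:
 u(x) = C1*exp(-2^(3/4)*x*sqrt(-sqrt(1 - 2*k) - 1)/2) + C2*exp(2^(3/4)*x*sqrt(-sqrt(1 - 2*k) - 1)/2) + C3*exp(-2^(3/4)*x*sqrt(sqrt(1 - 2*k) - 1)/2) + C4*exp(2^(3/4)*x*sqrt(sqrt(1 - 2*k) - 1)/2)


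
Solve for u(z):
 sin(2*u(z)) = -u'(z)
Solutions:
 u(z) = pi - acos((-C1 - exp(4*z))/(C1 - exp(4*z)))/2
 u(z) = acos((-C1 - exp(4*z))/(C1 - exp(4*z)))/2


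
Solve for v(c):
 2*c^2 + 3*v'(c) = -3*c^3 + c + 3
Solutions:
 v(c) = C1 - c^4/4 - 2*c^3/9 + c^2/6 + c


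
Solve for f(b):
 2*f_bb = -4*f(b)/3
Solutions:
 f(b) = C1*sin(sqrt(6)*b/3) + C2*cos(sqrt(6)*b/3)


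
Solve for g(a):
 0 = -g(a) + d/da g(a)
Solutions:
 g(a) = C1*exp(a)


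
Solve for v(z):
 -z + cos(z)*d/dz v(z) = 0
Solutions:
 v(z) = C1 + Integral(z/cos(z), z)


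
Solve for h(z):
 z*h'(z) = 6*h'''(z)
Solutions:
 h(z) = C1 + Integral(C2*airyai(6^(2/3)*z/6) + C3*airybi(6^(2/3)*z/6), z)


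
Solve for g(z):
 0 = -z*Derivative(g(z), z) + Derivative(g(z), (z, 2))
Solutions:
 g(z) = C1 + C2*erfi(sqrt(2)*z/2)


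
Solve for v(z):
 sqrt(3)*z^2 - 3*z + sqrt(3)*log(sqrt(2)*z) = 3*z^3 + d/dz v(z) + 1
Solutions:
 v(z) = C1 - 3*z^4/4 + sqrt(3)*z^3/3 - 3*z^2/2 + sqrt(3)*z*log(z) - sqrt(3)*z - z + sqrt(3)*z*log(2)/2


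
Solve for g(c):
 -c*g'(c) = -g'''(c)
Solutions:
 g(c) = C1 + Integral(C2*airyai(c) + C3*airybi(c), c)


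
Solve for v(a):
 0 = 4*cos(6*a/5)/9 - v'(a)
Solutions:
 v(a) = C1 + 10*sin(6*a/5)/27


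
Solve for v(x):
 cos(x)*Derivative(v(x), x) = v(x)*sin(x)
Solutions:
 v(x) = C1/cos(x)


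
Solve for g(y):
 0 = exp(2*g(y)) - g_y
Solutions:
 g(y) = log(-sqrt(-1/(C1 + y))) - log(2)/2
 g(y) = log(-1/(C1 + y))/2 - log(2)/2


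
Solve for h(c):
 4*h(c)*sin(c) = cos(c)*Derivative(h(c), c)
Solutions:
 h(c) = C1/cos(c)^4


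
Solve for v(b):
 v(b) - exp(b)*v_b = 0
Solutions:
 v(b) = C1*exp(-exp(-b))


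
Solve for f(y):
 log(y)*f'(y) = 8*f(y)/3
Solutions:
 f(y) = C1*exp(8*li(y)/3)


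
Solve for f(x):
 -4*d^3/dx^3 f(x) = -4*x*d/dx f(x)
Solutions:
 f(x) = C1 + Integral(C2*airyai(x) + C3*airybi(x), x)


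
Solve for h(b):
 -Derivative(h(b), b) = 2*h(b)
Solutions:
 h(b) = C1*exp(-2*b)


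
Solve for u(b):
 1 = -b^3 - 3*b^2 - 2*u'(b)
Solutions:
 u(b) = C1 - b^4/8 - b^3/2 - b/2


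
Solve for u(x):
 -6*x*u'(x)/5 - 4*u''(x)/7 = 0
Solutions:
 u(x) = C1 + C2*erf(sqrt(105)*x/10)


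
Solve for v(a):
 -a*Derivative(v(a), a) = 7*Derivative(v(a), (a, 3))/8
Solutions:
 v(a) = C1 + Integral(C2*airyai(-2*7^(2/3)*a/7) + C3*airybi(-2*7^(2/3)*a/7), a)


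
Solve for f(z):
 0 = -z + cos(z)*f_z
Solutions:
 f(z) = C1 + Integral(z/cos(z), z)


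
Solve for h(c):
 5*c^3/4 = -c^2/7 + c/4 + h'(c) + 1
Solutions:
 h(c) = C1 + 5*c^4/16 + c^3/21 - c^2/8 - c


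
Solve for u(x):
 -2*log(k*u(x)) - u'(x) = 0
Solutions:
 li(k*u(x))/k = C1 - 2*x


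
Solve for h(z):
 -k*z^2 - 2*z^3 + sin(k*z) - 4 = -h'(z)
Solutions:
 h(z) = C1 + k*z^3/3 + z^4/2 + 4*z + cos(k*z)/k


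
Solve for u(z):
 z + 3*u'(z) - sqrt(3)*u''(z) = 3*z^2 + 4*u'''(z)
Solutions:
 u(z) = C1 + C2*exp(z*(-sqrt(3) + sqrt(51))/8) + C3*exp(-z*(sqrt(3) + sqrt(51))/8) + z^3/3 - z^2/6 + sqrt(3)*z^2/3 - sqrt(3)*z/9 + 10*z/3


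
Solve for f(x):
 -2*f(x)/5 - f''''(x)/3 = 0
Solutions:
 f(x) = (C1*sin(10^(3/4)*3^(1/4)*x/10) + C2*cos(10^(3/4)*3^(1/4)*x/10))*exp(-10^(3/4)*3^(1/4)*x/10) + (C3*sin(10^(3/4)*3^(1/4)*x/10) + C4*cos(10^(3/4)*3^(1/4)*x/10))*exp(10^(3/4)*3^(1/4)*x/10)


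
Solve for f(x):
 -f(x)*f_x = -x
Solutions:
 f(x) = -sqrt(C1 + x^2)
 f(x) = sqrt(C1 + x^2)


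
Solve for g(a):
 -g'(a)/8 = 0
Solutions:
 g(a) = C1


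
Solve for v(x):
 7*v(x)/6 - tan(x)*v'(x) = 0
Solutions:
 v(x) = C1*sin(x)^(7/6)


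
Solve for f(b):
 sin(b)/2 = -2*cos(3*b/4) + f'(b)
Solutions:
 f(b) = C1 + 8*sin(3*b/4)/3 - cos(b)/2


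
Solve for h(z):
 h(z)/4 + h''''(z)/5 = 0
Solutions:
 h(z) = (C1*sin(5^(1/4)*z/2) + C2*cos(5^(1/4)*z/2))*exp(-5^(1/4)*z/2) + (C3*sin(5^(1/4)*z/2) + C4*cos(5^(1/4)*z/2))*exp(5^(1/4)*z/2)


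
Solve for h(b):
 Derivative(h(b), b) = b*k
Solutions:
 h(b) = C1 + b^2*k/2


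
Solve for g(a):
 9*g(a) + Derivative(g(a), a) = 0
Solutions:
 g(a) = C1*exp(-9*a)


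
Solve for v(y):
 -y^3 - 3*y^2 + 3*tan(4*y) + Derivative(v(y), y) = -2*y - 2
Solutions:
 v(y) = C1 + y^4/4 + y^3 - y^2 - 2*y + 3*log(cos(4*y))/4


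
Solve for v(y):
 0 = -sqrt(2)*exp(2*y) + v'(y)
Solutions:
 v(y) = C1 + sqrt(2)*exp(2*y)/2


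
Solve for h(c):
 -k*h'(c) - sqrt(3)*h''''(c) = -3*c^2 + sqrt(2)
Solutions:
 h(c) = C1 + C2*exp(3^(5/6)*c*(-k)^(1/3)/3) + C3*exp(c*(-k)^(1/3)*(-3^(5/6) + 3*3^(1/3)*I)/6) + C4*exp(-c*(-k)^(1/3)*(3^(5/6) + 3*3^(1/3)*I)/6) + c^3/k - sqrt(2)*c/k


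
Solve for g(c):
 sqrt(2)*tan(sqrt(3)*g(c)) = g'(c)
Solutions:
 g(c) = sqrt(3)*(pi - asin(C1*exp(sqrt(6)*c)))/3
 g(c) = sqrt(3)*asin(C1*exp(sqrt(6)*c))/3


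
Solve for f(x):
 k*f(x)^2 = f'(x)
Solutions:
 f(x) = -1/(C1 + k*x)


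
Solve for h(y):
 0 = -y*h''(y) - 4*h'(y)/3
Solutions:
 h(y) = C1 + C2/y^(1/3)


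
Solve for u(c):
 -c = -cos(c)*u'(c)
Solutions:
 u(c) = C1 + Integral(c/cos(c), c)


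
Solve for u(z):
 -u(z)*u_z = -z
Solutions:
 u(z) = -sqrt(C1 + z^2)
 u(z) = sqrt(C1 + z^2)


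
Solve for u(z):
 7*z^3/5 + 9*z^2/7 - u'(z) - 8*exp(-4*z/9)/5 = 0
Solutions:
 u(z) = C1 + 7*z^4/20 + 3*z^3/7 + 18*exp(-4*z/9)/5


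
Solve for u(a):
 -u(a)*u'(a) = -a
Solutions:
 u(a) = -sqrt(C1 + a^2)
 u(a) = sqrt(C1 + a^2)


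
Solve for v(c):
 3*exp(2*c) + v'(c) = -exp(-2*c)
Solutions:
 v(c) = C1 - 3*exp(2*c)/2 + exp(-2*c)/2


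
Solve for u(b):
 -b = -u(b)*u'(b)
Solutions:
 u(b) = -sqrt(C1 + b^2)
 u(b) = sqrt(C1 + b^2)


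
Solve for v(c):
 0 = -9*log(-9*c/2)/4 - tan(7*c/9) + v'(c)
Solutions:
 v(c) = C1 + 9*c*log(-c)/4 - 9*c/4 - 9*c*log(2)/4 + 9*c*log(3)/2 - 9*log(cos(7*c/9))/7


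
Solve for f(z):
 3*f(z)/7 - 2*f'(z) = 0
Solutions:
 f(z) = C1*exp(3*z/14)


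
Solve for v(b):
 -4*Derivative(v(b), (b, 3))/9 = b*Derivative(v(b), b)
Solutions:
 v(b) = C1 + Integral(C2*airyai(-2^(1/3)*3^(2/3)*b/2) + C3*airybi(-2^(1/3)*3^(2/3)*b/2), b)


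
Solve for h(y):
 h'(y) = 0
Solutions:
 h(y) = C1


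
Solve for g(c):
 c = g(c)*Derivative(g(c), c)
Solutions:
 g(c) = -sqrt(C1 + c^2)
 g(c) = sqrt(C1 + c^2)


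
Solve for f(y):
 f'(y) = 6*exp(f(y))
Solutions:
 f(y) = log(-1/(C1 + 6*y))


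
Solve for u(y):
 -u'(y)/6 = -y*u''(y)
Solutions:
 u(y) = C1 + C2*y^(7/6)


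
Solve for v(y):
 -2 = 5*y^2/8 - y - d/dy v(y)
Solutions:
 v(y) = C1 + 5*y^3/24 - y^2/2 + 2*y


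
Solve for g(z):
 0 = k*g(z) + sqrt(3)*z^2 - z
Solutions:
 g(z) = z*(-sqrt(3)*z + 1)/k


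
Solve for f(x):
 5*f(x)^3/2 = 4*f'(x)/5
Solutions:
 f(x) = -2*sqrt(-1/(C1 + 25*x))
 f(x) = 2*sqrt(-1/(C1 + 25*x))


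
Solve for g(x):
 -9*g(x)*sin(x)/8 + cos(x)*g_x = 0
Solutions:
 g(x) = C1/cos(x)^(9/8)


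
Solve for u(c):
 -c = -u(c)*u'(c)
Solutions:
 u(c) = -sqrt(C1 + c^2)
 u(c) = sqrt(C1 + c^2)


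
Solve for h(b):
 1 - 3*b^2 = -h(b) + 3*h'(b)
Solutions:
 h(b) = C1*exp(b/3) + 3*b^2 + 18*b + 53


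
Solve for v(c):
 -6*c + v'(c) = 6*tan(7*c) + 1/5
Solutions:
 v(c) = C1 + 3*c^2 + c/5 - 6*log(cos(7*c))/7


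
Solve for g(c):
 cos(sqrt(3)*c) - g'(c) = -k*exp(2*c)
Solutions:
 g(c) = C1 + k*exp(2*c)/2 + sqrt(3)*sin(sqrt(3)*c)/3


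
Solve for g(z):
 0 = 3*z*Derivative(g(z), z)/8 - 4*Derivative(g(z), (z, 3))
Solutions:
 g(z) = C1 + Integral(C2*airyai(6^(1/3)*z/4) + C3*airybi(6^(1/3)*z/4), z)


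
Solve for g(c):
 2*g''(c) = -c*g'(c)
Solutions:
 g(c) = C1 + C2*erf(c/2)


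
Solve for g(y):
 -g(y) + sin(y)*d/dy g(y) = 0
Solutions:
 g(y) = C1*sqrt(cos(y) - 1)/sqrt(cos(y) + 1)


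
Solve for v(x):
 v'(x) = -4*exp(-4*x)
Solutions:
 v(x) = C1 + exp(-4*x)


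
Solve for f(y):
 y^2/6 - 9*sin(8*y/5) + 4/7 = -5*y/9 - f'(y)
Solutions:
 f(y) = C1 - y^3/18 - 5*y^2/18 - 4*y/7 - 45*cos(8*y/5)/8


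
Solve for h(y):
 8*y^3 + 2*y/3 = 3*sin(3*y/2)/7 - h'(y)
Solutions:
 h(y) = C1 - 2*y^4 - y^2/3 - 2*cos(3*y/2)/7


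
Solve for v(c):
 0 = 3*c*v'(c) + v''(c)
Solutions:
 v(c) = C1 + C2*erf(sqrt(6)*c/2)


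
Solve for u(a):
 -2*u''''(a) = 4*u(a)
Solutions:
 u(a) = (C1*sin(2^(3/4)*a/2) + C2*cos(2^(3/4)*a/2))*exp(-2^(3/4)*a/2) + (C3*sin(2^(3/4)*a/2) + C4*cos(2^(3/4)*a/2))*exp(2^(3/4)*a/2)


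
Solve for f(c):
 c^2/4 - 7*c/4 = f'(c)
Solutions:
 f(c) = C1 + c^3/12 - 7*c^2/8


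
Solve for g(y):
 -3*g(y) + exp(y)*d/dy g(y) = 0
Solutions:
 g(y) = C1*exp(-3*exp(-y))


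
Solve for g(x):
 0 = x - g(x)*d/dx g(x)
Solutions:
 g(x) = -sqrt(C1 + x^2)
 g(x) = sqrt(C1 + x^2)


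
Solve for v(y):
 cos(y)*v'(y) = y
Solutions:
 v(y) = C1 + Integral(y/cos(y), y)


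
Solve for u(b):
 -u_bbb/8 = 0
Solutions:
 u(b) = C1 + C2*b + C3*b^2


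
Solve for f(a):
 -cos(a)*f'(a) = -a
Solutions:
 f(a) = C1 + Integral(a/cos(a), a)


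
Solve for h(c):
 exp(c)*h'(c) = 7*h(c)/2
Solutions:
 h(c) = C1*exp(-7*exp(-c)/2)


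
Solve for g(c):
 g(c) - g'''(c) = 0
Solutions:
 g(c) = C3*exp(c) + (C1*sin(sqrt(3)*c/2) + C2*cos(sqrt(3)*c/2))*exp(-c/2)


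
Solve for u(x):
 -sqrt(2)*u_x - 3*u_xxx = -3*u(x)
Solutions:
 u(x) = C1*exp(-x*(-2*2^(5/6)/(27 + sqrt(8*sqrt(2) + 729))^(1/3) + 2^(2/3)*(27 + sqrt(8*sqrt(2) + 729))^(1/3))/12)*sin(sqrt(3)*x*(2*2^(5/6)/(27 + sqrt(8*sqrt(2) + 729))^(1/3) + 2^(2/3)*(27 + sqrt(8*sqrt(2) + 729))^(1/3))/12) + C2*exp(-x*(-2*2^(5/6)/(27 + sqrt(8*sqrt(2) + 729))^(1/3) + 2^(2/3)*(27 + sqrt(8*sqrt(2) + 729))^(1/3))/12)*cos(sqrt(3)*x*(2*2^(5/6)/(27 + sqrt(8*sqrt(2) + 729))^(1/3) + 2^(2/3)*(27 + sqrt(8*sqrt(2) + 729))^(1/3))/12) + C3*exp(x*(-2*2^(5/6)/(27 + sqrt(8*sqrt(2) + 729))^(1/3) + 2^(2/3)*(27 + sqrt(8*sqrt(2) + 729))^(1/3))/6)


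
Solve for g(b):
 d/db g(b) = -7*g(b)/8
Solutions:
 g(b) = C1*exp(-7*b/8)


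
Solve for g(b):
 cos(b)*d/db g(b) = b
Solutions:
 g(b) = C1 + Integral(b/cos(b), b)


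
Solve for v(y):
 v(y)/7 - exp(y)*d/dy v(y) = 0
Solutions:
 v(y) = C1*exp(-exp(-y)/7)


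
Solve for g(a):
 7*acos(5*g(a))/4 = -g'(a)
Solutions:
 Integral(1/acos(5*_y), (_y, g(a))) = C1 - 7*a/4


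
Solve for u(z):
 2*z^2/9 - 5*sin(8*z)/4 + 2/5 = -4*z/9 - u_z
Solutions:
 u(z) = C1 - 2*z^3/27 - 2*z^2/9 - 2*z/5 - 5*cos(8*z)/32


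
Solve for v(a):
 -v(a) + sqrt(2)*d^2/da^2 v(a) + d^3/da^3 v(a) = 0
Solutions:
 v(a) = C1*exp(-a*(4*2^(1/3)/(-4*sqrt(2) + sqrt(-32 + (27 - 4*sqrt(2))^2) + 27)^(1/3) + 2^(2/3)*(-4*sqrt(2) + sqrt(-32 + (27 - 4*sqrt(2))^2) + 27)^(1/3) + 4*sqrt(2))/12)*sin(2^(1/3)*sqrt(3)*a*(-2^(1/3)*(-4*sqrt(2) + sqrt(-32 + 729*(-1 + 4*sqrt(2)/27)^2) + 27)^(1/3) + 4/(-4*sqrt(2) + sqrt(-32 + 729*(-1 + 4*sqrt(2)/27)^2) + 27)^(1/3))/12) + C2*exp(-a*(4*2^(1/3)/(-4*sqrt(2) + sqrt(-32 + (27 - 4*sqrt(2))^2) + 27)^(1/3) + 2^(2/3)*(-4*sqrt(2) + sqrt(-32 + (27 - 4*sqrt(2))^2) + 27)^(1/3) + 4*sqrt(2))/12)*cos(2^(1/3)*sqrt(3)*a*(-2^(1/3)*(-4*sqrt(2) + sqrt(-32 + 729*(-1 + 4*sqrt(2)/27)^2) + 27)^(1/3) + 4/(-4*sqrt(2) + sqrt(-32 + 729*(-1 + 4*sqrt(2)/27)^2) + 27)^(1/3))/12) + C3*exp(a*(-2*sqrt(2) + 4*2^(1/3)/(-4*sqrt(2) + sqrt(-32 + (27 - 4*sqrt(2))^2) + 27)^(1/3) + 2^(2/3)*(-4*sqrt(2) + sqrt(-32 + (27 - 4*sqrt(2))^2) + 27)^(1/3))/6)


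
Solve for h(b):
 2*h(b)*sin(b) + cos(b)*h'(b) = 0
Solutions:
 h(b) = C1*cos(b)^2


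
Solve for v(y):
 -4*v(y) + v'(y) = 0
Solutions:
 v(y) = C1*exp(4*y)


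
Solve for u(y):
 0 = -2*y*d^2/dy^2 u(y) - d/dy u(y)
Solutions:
 u(y) = C1 + C2*sqrt(y)


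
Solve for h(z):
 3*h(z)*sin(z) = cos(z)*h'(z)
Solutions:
 h(z) = C1/cos(z)^3


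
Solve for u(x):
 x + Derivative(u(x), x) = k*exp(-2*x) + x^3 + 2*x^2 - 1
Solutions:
 u(x) = C1 - k*exp(-2*x)/2 + x^4/4 + 2*x^3/3 - x^2/2 - x


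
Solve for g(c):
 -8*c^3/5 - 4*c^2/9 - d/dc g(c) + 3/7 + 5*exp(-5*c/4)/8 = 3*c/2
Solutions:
 g(c) = C1 - 2*c^4/5 - 4*c^3/27 - 3*c^2/4 + 3*c/7 - exp(-5*c/4)/2


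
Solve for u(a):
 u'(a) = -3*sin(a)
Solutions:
 u(a) = C1 + 3*cos(a)


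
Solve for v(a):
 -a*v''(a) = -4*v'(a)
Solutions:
 v(a) = C1 + C2*a^5


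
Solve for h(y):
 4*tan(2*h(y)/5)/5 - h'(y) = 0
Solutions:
 h(y) = -5*asin(C1*exp(8*y/25))/2 + 5*pi/2
 h(y) = 5*asin(C1*exp(8*y/25))/2


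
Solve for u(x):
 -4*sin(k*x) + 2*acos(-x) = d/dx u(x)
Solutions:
 u(x) = C1 + 2*x*acos(-x) + 2*sqrt(1 - x^2) - 4*Piecewise((-cos(k*x)/k, Ne(k, 0)), (0, True))


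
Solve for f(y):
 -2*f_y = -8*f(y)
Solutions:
 f(y) = C1*exp(4*y)


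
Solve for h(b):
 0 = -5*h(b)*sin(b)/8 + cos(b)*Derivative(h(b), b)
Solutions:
 h(b) = C1/cos(b)^(5/8)


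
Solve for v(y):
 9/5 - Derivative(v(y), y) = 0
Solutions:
 v(y) = C1 + 9*y/5


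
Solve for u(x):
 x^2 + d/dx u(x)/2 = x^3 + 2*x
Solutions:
 u(x) = C1 + x^4/2 - 2*x^3/3 + 2*x^2


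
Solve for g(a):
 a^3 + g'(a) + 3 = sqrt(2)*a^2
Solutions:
 g(a) = C1 - a^4/4 + sqrt(2)*a^3/3 - 3*a


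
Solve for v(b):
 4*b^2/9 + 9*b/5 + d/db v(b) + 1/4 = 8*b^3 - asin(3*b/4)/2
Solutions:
 v(b) = C1 + 2*b^4 - 4*b^3/27 - 9*b^2/10 - b*asin(3*b/4)/2 - b/4 - sqrt(16 - 9*b^2)/6


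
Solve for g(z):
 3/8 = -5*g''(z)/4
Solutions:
 g(z) = C1 + C2*z - 3*z^2/20


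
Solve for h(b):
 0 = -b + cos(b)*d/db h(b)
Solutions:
 h(b) = C1 + Integral(b/cos(b), b)


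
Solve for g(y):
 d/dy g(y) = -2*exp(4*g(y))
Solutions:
 g(y) = log(-I*(1/(C1 + 8*y))^(1/4))
 g(y) = log(I*(1/(C1 + 8*y))^(1/4))
 g(y) = log(-(1/(C1 + 8*y))^(1/4))
 g(y) = log(1/(C1 + 8*y))/4


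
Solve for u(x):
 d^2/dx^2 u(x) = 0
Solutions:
 u(x) = C1 + C2*x


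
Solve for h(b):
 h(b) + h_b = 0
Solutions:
 h(b) = C1*exp(-b)


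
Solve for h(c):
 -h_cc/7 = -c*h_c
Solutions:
 h(c) = C1 + C2*erfi(sqrt(14)*c/2)


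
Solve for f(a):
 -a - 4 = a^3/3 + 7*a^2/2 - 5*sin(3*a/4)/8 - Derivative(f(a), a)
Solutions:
 f(a) = C1 + a^4/12 + 7*a^3/6 + a^2/2 + 4*a + 5*cos(3*a/4)/6


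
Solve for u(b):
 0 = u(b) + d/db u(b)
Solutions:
 u(b) = C1*exp(-b)


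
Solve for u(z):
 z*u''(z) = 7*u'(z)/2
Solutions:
 u(z) = C1 + C2*z^(9/2)


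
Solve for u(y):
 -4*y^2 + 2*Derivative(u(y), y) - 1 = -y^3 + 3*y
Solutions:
 u(y) = C1 - y^4/8 + 2*y^3/3 + 3*y^2/4 + y/2


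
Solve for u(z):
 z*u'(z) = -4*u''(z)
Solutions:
 u(z) = C1 + C2*erf(sqrt(2)*z/4)


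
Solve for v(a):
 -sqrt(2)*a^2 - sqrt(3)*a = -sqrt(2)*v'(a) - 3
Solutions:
 v(a) = C1 + a^3/3 + sqrt(6)*a^2/4 - 3*sqrt(2)*a/2


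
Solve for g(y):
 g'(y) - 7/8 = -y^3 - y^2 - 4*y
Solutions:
 g(y) = C1 - y^4/4 - y^3/3 - 2*y^2 + 7*y/8


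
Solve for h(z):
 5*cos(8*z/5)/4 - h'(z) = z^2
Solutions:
 h(z) = C1 - z^3/3 + 25*sin(8*z/5)/32


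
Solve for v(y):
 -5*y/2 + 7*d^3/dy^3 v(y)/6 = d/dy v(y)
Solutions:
 v(y) = C1 + C2*exp(-sqrt(42)*y/7) + C3*exp(sqrt(42)*y/7) - 5*y^2/4


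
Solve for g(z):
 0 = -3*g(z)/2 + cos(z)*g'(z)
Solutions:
 g(z) = C1*(sin(z) + 1)^(3/4)/(sin(z) - 1)^(3/4)


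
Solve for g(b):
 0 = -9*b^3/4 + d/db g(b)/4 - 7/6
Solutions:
 g(b) = C1 + 9*b^4/4 + 14*b/3


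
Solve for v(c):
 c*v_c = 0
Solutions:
 v(c) = C1


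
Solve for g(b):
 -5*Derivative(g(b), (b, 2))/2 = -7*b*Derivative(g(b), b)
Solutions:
 g(b) = C1 + C2*erfi(sqrt(35)*b/5)


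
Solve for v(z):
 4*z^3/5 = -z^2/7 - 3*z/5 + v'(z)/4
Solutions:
 v(z) = C1 + 4*z^4/5 + 4*z^3/21 + 6*z^2/5


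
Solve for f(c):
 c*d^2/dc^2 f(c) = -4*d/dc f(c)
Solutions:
 f(c) = C1 + C2/c^3


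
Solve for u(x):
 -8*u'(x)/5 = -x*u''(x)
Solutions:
 u(x) = C1 + C2*x^(13/5)


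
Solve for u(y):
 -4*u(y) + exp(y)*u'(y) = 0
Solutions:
 u(y) = C1*exp(-4*exp(-y))


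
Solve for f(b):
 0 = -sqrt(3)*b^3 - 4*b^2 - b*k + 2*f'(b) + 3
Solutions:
 f(b) = C1 + sqrt(3)*b^4/8 + 2*b^3/3 + b^2*k/4 - 3*b/2


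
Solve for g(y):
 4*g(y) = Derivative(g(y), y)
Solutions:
 g(y) = C1*exp(4*y)


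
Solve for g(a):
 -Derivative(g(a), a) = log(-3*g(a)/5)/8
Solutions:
 8*Integral(1/(log(-_y) - log(5) + log(3)), (_y, g(a))) = C1 - a


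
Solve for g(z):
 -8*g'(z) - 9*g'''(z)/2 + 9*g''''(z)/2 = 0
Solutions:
 g(z) = C1 + C2*exp(z*(-(4*sqrt(39) + 25)^(1/3) - 1/(4*sqrt(39) + 25)^(1/3) + 2)/6)*sin(sqrt(3)*z*(-(4*sqrt(39) + 25)^(1/3) + (4*sqrt(39) + 25)^(-1/3))/6) + C3*exp(z*(-(4*sqrt(39) + 25)^(1/3) - 1/(4*sqrt(39) + 25)^(1/3) + 2)/6)*cos(sqrt(3)*z*(-(4*sqrt(39) + 25)^(1/3) + (4*sqrt(39) + 25)^(-1/3))/6) + C4*exp(z*((4*sqrt(39) + 25)^(-1/3) + 1 + (4*sqrt(39) + 25)^(1/3))/3)


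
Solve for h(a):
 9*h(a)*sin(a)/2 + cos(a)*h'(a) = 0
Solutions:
 h(a) = C1*cos(a)^(9/2)


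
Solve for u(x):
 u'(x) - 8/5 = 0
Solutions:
 u(x) = C1 + 8*x/5


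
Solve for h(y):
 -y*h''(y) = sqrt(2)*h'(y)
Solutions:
 h(y) = C1 + C2*y^(1 - sqrt(2))


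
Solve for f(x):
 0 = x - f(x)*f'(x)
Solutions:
 f(x) = -sqrt(C1 + x^2)
 f(x) = sqrt(C1 + x^2)


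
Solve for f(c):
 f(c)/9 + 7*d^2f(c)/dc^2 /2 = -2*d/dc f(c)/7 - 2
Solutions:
 f(c) = (C1*sin(5*sqrt(26)*c/147) + C2*cos(5*sqrt(26)*c/147))*exp(-2*c/49) - 18


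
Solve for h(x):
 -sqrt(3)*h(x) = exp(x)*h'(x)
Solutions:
 h(x) = C1*exp(sqrt(3)*exp(-x))


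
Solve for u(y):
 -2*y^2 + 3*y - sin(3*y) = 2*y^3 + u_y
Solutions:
 u(y) = C1 - y^4/2 - 2*y^3/3 + 3*y^2/2 + cos(3*y)/3


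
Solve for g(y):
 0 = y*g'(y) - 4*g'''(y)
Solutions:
 g(y) = C1 + Integral(C2*airyai(2^(1/3)*y/2) + C3*airybi(2^(1/3)*y/2), y)


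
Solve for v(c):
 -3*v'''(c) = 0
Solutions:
 v(c) = C1 + C2*c + C3*c^2


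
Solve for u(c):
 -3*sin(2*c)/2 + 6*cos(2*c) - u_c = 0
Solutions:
 u(c) = C1 + 3*sin(2*c) + 3*cos(2*c)/4
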